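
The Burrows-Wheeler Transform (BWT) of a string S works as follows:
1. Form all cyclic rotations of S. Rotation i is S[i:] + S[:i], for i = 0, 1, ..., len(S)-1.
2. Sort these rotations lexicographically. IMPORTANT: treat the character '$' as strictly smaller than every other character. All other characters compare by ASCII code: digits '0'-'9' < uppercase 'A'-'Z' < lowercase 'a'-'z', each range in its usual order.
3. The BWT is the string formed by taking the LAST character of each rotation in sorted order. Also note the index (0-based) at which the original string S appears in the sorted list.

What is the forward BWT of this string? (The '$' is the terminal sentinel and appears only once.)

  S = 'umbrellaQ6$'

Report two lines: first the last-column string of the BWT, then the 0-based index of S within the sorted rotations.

All 11 rotations (rotation i = S[i:]+S[:i]):
  rot[0] = umbrellaQ6$
  rot[1] = mbrellaQ6$u
  rot[2] = brellaQ6$um
  rot[3] = rellaQ6$umb
  rot[4] = ellaQ6$umbr
  rot[5] = llaQ6$umbre
  rot[6] = laQ6$umbrel
  rot[7] = aQ6$umbrell
  rot[8] = Q6$umbrella
  rot[9] = 6$umbrellaQ
  rot[10] = $umbrellaQ6
Sorted (with $ < everything):
  sorted[0] = $umbrellaQ6  (last char: '6')
  sorted[1] = 6$umbrellaQ  (last char: 'Q')
  sorted[2] = Q6$umbrella  (last char: 'a')
  sorted[3] = aQ6$umbrell  (last char: 'l')
  sorted[4] = brellaQ6$um  (last char: 'm')
  sorted[5] = ellaQ6$umbr  (last char: 'r')
  sorted[6] = laQ6$umbrel  (last char: 'l')
  sorted[7] = llaQ6$umbre  (last char: 'e')
  sorted[8] = mbrellaQ6$u  (last char: 'u')
  sorted[9] = rellaQ6$umb  (last char: 'b')
  sorted[10] = umbrellaQ6$  (last char: '$')
Last column: 6Qalmrleub$
Original string S is at sorted index 10

Answer: 6Qalmrleub$
10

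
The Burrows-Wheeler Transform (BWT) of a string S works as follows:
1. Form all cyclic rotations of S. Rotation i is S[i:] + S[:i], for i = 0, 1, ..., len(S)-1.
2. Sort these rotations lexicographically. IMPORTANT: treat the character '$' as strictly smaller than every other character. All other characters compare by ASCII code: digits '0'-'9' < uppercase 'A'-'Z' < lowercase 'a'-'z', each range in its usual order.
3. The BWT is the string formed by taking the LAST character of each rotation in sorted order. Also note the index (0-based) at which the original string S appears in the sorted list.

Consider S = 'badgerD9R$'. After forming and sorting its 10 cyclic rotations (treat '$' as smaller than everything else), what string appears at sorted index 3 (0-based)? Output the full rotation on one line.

All 10 rotations (rotation i = S[i:]+S[:i]):
  rot[0] = badgerD9R$
  rot[1] = adgerD9R$b
  rot[2] = dgerD9R$ba
  rot[3] = gerD9R$bad
  rot[4] = erD9R$badg
  rot[5] = rD9R$badge
  rot[6] = D9R$badger
  rot[7] = 9R$badgerD
  rot[8] = R$badgerD9
  rot[9] = $badgerD9R
Sorted (with $ < everything):
  sorted[0] = $badgerD9R
  sorted[1] = 9R$badgerD
  sorted[2] = D9R$badger
  sorted[3] = R$badgerD9
  sorted[4] = adgerD9R$b
  sorted[5] = badgerD9R$
  sorted[6] = dgerD9R$ba
  sorted[7] = erD9R$badg
  sorted[8] = gerD9R$bad
  sorted[9] = rD9R$badge
sorted[3] = R$badgerD9

Answer: R$badgerD9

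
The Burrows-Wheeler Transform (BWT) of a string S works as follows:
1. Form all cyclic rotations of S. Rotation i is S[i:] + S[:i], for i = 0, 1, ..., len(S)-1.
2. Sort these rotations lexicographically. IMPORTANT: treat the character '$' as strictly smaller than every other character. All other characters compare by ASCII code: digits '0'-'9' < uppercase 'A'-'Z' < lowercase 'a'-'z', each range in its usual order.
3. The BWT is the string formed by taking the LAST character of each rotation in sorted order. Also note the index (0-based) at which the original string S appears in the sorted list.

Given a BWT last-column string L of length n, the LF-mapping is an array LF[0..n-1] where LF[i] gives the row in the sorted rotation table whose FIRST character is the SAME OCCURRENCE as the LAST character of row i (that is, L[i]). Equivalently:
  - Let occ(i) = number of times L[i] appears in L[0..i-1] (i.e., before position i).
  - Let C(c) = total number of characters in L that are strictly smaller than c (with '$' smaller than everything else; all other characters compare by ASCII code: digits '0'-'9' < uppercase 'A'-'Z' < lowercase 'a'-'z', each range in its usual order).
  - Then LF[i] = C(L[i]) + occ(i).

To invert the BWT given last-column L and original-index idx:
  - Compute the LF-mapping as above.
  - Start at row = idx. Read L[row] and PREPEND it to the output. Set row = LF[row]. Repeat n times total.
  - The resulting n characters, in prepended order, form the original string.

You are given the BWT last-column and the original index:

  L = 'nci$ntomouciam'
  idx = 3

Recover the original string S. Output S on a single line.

Answer: communication$

Derivation:
LF mapping: 8 2 4 0 9 12 10 6 11 13 3 5 1 7
Walk LF starting at row 3, prepending L[row]:
  step 1: row=3, L[3]='$', prepend. Next row=LF[3]=0
  step 2: row=0, L[0]='n', prepend. Next row=LF[0]=8
  step 3: row=8, L[8]='o', prepend. Next row=LF[8]=11
  step 4: row=11, L[11]='i', prepend. Next row=LF[11]=5
  step 5: row=5, L[5]='t', prepend. Next row=LF[5]=12
  step 6: row=12, L[12]='a', prepend. Next row=LF[12]=1
  step 7: row=1, L[1]='c', prepend. Next row=LF[1]=2
  step 8: row=2, L[2]='i', prepend. Next row=LF[2]=4
  step 9: row=4, L[4]='n', prepend. Next row=LF[4]=9
  step 10: row=9, L[9]='u', prepend. Next row=LF[9]=13
  step 11: row=13, L[13]='m', prepend. Next row=LF[13]=7
  step 12: row=7, L[7]='m', prepend. Next row=LF[7]=6
  step 13: row=6, L[6]='o', prepend. Next row=LF[6]=10
  step 14: row=10, L[10]='c', prepend. Next row=LF[10]=3
Reversed output: communication$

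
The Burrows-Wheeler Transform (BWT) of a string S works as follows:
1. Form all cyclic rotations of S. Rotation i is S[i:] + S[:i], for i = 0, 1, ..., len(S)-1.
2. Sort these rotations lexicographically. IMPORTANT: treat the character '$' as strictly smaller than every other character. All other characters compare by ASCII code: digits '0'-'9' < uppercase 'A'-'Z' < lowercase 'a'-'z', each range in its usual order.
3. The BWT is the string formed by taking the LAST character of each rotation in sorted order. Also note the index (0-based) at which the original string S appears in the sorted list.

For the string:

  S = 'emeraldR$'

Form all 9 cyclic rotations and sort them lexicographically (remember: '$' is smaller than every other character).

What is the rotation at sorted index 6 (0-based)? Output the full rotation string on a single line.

Answer: ldR$emera

Derivation:
All 9 rotations (rotation i = S[i:]+S[:i]):
  rot[0] = emeraldR$
  rot[1] = meraldR$e
  rot[2] = eraldR$em
  rot[3] = raldR$eme
  rot[4] = aldR$emer
  rot[5] = ldR$emera
  rot[6] = dR$emeral
  rot[7] = R$emerald
  rot[8] = $emeraldR
Sorted (with $ < everything):
  sorted[0] = $emeraldR
  sorted[1] = R$emerald
  sorted[2] = aldR$emer
  sorted[3] = dR$emeral
  sorted[4] = emeraldR$
  sorted[5] = eraldR$em
  sorted[6] = ldR$emera
  sorted[7] = meraldR$e
  sorted[8] = raldR$eme
sorted[6] = ldR$emera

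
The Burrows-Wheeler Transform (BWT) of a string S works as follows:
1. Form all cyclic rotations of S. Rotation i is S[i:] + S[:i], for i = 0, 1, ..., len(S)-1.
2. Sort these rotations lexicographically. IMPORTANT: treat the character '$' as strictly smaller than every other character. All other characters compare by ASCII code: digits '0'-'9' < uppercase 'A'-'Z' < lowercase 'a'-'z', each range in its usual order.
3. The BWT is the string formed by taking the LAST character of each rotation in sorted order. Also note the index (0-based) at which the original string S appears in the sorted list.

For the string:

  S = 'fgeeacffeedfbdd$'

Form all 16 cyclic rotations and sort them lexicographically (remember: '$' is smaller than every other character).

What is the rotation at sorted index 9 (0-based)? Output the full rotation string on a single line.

Answer: eeacffeedfbdd$fg

Derivation:
All 16 rotations (rotation i = S[i:]+S[:i]):
  rot[0] = fgeeacffeedfbdd$
  rot[1] = geeacffeedfbdd$f
  rot[2] = eeacffeedfbdd$fg
  rot[3] = eacffeedfbdd$fge
  rot[4] = acffeedfbdd$fgee
  rot[5] = cffeedfbdd$fgeea
  rot[6] = ffeedfbdd$fgeeac
  rot[7] = feedfbdd$fgeeacf
  rot[8] = eedfbdd$fgeeacff
  rot[9] = edfbdd$fgeeacffe
  rot[10] = dfbdd$fgeeacffee
  rot[11] = fbdd$fgeeacffeed
  rot[12] = bdd$fgeeacffeedf
  rot[13] = dd$fgeeacffeedfb
  rot[14] = d$fgeeacffeedfbd
  rot[15] = $fgeeacffeedfbdd
Sorted (with $ < everything):
  sorted[0] = $fgeeacffeedfbdd
  sorted[1] = acffeedfbdd$fgee
  sorted[2] = bdd$fgeeacffeedf
  sorted[3] = cffeedfbdd$fgeea
  sorted[4] = d$fgeeacffeedfbd
  sorted[5] = dd$fgeeacffeedfb
  sorted[6] = dfbdd$fgeeacffee
  sorted[7] = eacffeedfbdd$fge
  sorted[8] = edfbdd$fgeeacffe
  sorted[9] = eeacffeedfbdd$fg
  sorted[10] = eedfbdd$fgeeacff
  sorted[11] = fbdd$fgeeacffeed
  sorted[12] = feedfbdd$fgeeacf
  sorted[13] = ffeedfbdd$fgeeac
  sorted[14] = fgeeacffeedfbdd$
  sorted[15] = geeacffeedfbdd$f
sorted[9] = eeacffeedfbdd$fg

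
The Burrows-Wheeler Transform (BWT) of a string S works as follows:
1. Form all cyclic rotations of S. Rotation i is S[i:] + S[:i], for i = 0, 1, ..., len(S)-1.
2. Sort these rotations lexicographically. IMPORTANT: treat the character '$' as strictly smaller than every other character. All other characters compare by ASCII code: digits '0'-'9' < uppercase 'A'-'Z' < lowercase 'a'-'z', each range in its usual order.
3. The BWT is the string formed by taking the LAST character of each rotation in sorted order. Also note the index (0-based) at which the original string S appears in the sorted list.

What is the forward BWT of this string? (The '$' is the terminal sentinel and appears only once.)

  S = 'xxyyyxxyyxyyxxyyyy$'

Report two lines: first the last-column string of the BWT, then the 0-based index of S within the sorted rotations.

All 19 rotations (rotation i = S[i:]+S[:i]):
  rot[0] = xxyyyxxyyxyyxxyyyy$
  rot[1] = xyyyxxyyxyyxxyyyy$x
  rot[2] = yyyxxyyxyyxxyyyy$xx
  rot[3] = yyxxyyxyyxxyyyy$xxy
  rot[4] = yxxyyxyyxxyyyy$xxyy
  rot[5] = xxyyxyyxxyyyy$xxyyy
  rot[6] = xyyxyyxxyyyy$xxyyyx
  rot[7] = yyxyyxxyyyy$xxyyyxx
  rot[8] = yxyyxxyyyy$xxyyyxxy
  rot[9] = xyyxxyyyy$xxyyyxxyy
  rot[10] = yyxxyyyy$xxyyyxxyyx
  rot[11] = yxxyyyy$xxyyyxxyyxy
  rot[12] = xxyyyy$xxyyyxxyyxyy
  rot[13] = xyyyy$xxyyyxxyyxyyx
  rot[14] = yyyy$xxyyyxxyyxyyxx
  rot[15] = yyy$xxyyyxxyyxyyxxy
  rot[16] = yy$xxyyyxxyyxyyxxyy
  rot[17] = y$xxyyyxxyyxyyxxyyy
  rot[18] = $xxyyyxxyyxyyxxyyyy
Sorted (with $ < everything):
  sorted[0] = $xxyyyxxyyxyyxxyyyy  (last char: 'y')
  sorted[1] = xxyyxyyxxyyyy$xxyyy  (last char: 'y')
  sorted[2] = xxyyyxxyyxyyxxyyyy$  (last char: '$')
  sorted[3] = xxyyyy$xxyyyxxyyxyy  (last char: 'y')
  sorted[4] = xyyxxyyyy$xxyyyxxyy  (last char: 'y')
  sorted[5] = xyyxyyxxyyyy$xxyyyx  (last char: 'x')
  sorted[6] = xyyyxxyyxyyxxyyyy$x  (last char: 'x')
  sorted[7] = xyyyy$xxyyyxxyyxyyx  (last char: 'x')
  sorted[8] = y$xxyyyxxyyxyyxxyyy  (last char: 'y')
  sorted[9] = yxxyyxyyxxyyyy$xxyy  (last char: 'y')
  sorted[10] = yxxyyyy$xxyyyxxyyxy  (last char: 'y')
  sorted[11] = yxyyxxyyyy$xxyyyxxy  (last char: 'y')
  sorted[12] = yy$xxyyyxxyyxyyxxyy  (last char: 'y')
  sorted[13] = yyxxyyxyyxxyyyy$xxy  (last char: 'y')
  sorted[14] = yyxxyyyy$xxyyyxxyyx  (last char: 'x')
  sorted[15] = yyxyyxxyyyy$xxyyyxx  (last char: 'x')
  sorted[16] = yyy$xxyyyxxyyxyyxxy  (last char: 'y')
  sorted[17] = yyyxxyyxyyxxyyyy$xx  (last char: 'x')
  sorted[18] = yyyy$xxyyyxxyyxyyxx  (last char: 'x')
Last column: yy$yyxxxyyyyyyxxyxx
Original string S is at sorted index 2

Answer: yy$yyxxxyyyyyyxxyxx
2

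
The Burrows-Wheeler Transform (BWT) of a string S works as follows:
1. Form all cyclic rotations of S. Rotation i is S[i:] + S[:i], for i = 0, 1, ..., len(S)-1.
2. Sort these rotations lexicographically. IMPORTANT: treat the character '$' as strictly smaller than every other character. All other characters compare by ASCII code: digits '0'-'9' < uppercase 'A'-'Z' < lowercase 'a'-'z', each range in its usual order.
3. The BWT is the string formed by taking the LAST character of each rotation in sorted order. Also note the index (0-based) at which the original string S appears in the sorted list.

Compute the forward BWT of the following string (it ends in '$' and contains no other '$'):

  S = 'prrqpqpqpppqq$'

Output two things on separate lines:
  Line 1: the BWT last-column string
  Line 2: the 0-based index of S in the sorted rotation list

Answer: qqpqqp$qpprprp
6

Derivation:
All 14 rotations (rotation i = S[i:]+S[:i]):
  rot[0] = prrqpqpqpppqq$
  rot[1] = rrqpqpqpppqq$p
  rot[2] = rqpqpqpppqq$pr
  rot[3] = qpqpqpppqq$prr
  rot[4] = pqpqpppqq$prrq
  rot[5] = qpqpppqq$prrqp
  rot[6] = pqpppqq$prrqpq
  rot[7] = qpppqq$prrqpqp
  rot[8] = pppqq$prrqpqpq
  rot[9] = ppqq$prrqpqpqp
  rot[10] = pqq$prrqpqpqpp
  rot[11] = qq$prrqpqpqppp
  rot[12] = q$prrqpqpqpppq
  rot[13] = $prrqpqpqpppqq
Sorted (with $ < everything):
  sorted[0] = $prrqpqpqpppqq  (last char: 'q')
  sorted[1] = pppqq$prrqpqpq  (last char: 'q')
  sorted[2] = ppqq$prrqpqpqp  (last char: 'p')
  sorted[3] = pqpppqq$prrqpq  (last char: 'q')
  sorted[4] = pqpqpppqq$prrq  (last char: 'q')
  sorted[5] = pqq$prrqpqpqpp  (last char: 'p')
  sorted[6] = prrqpqpqpppqq$  (last char: '$')
  sorted[7] = q$prrqpqpqpppq  (last char: 'q')
  sorted[8] = qpppqq$prrqpqp  (last char: 'p')
  sorted[9] = qpqpppqq$prrqp  (last char: 'p')
  sorted[10] = qpqpqpppqq$prr  (last char: 'r')
  sorted[11] = qq$prrqpqpqppp  (last char: 'p')
  sorted[12] = rqpqpqpppqq$pr  (last char: 'r')
  sorted[13] = rrqpqpqpppqq$p  (last char: 'p')
Last column: qqpqqp$qpprprp
Original string S is at sorted index 6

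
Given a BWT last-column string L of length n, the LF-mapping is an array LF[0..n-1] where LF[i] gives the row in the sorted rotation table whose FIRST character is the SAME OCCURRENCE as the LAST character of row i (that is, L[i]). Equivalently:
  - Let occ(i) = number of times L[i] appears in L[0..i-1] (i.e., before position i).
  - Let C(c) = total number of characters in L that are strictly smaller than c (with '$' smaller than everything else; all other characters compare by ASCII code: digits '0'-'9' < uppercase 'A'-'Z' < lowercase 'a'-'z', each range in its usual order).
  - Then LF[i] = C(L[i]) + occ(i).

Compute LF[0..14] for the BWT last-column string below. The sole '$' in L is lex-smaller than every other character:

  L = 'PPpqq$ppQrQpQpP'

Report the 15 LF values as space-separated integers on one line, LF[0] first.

Answer: 1 2 7 12 13 0 8 9 4 14 5 10 6 11 3

Derivation:
Char counts: '$':1, 'P':3, 'Q':3, 'p':5, 'q':2, 'r':1
C (first-col start): C('$')=0, C('P')=1, C('Q')=4, C('p')=7, C('q')=12, C('r')=14
L[0]='P': occ=0, LF[0]=C('P')+0=1+0=1
L[1]='P': occ=1, LF[1]=C('P')+1=1+1=2
L[2]='p': occ=0, LF[2]=C('p')+0=7+0=7
L[3]='q': occ=0, LF[3]=C('q')+0=12+0=12
L[4]='q': occ=1, LF[4]=C('q')+1=12+1=13
L[5]='$': occ=0, LF[5]=C('$')+0=0+0=0
L[6]='p': occ=1, LF[6]=C('p')+1=7+1=8
L[7]='p': occ=2, LF[7]=C('p')+2=7+2=9
L[8]='Q': occ=0, LF[8]=C('Q')+0=4+0=4
L[9]='r': occ=0, LF[9]=C('r')+0=14+0=14
L[10]='Q': occ=1, LF[10]=C('Q')+1=4+1=5
L[11]='p': occ=3, LF[11]=C('p')+3=7+3=10
L[12]='Q': occ=2, LF[12]=C('Q')+2=4+2=6
L[13]='p': occ=4, LF[13]=C('p')+4=7+4=11
L[14]='P': occ=2, LF[14]=C('P')+2=1+2=3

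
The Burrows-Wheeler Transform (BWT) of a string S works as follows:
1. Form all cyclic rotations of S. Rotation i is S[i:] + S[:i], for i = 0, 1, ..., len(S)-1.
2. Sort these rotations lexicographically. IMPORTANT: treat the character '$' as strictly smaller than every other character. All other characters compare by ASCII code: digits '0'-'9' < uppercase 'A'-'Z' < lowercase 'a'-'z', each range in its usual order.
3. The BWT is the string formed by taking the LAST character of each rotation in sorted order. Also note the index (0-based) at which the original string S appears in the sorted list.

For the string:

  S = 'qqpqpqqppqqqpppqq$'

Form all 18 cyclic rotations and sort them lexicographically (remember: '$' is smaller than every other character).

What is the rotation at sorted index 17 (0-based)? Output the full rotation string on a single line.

Answer: qqqpppqq$qqpqpqqpp

Derivation:
All 18 rotations (rotation i = S[i:]+S[:i]):
  rot[0] = qqpqpqqppqqqpppqq$
  rot[1] = qpqpqqppqqqpppqq$q
  rot[2] = pqpqqppqqqpppqq$qq
  rot[3] = qpqqppqqqpppqq$qqp
  rot[4] = pqqppqqqpppqq$qqpq
  rot[5] = qqppqqqpppqq$qqpqp
  rot[6] = qppqqqpppqq$qqpqpq
  rot[7] = ppqqqpppqq$qqpqpqq
  rot[8] = pqqqpppqq$qqpqpqqp
  rot[9] = qqqpppqq$qqpqpqqpp
  rot[10] = qqpppqq$qqpqpqqppq
  rot[11] = qpppqq$qqpqpqqppqq
  rot[12] = pppqq$qqpqpqqppqqq
  rot[13] = ppqq$qqpqpqqppqqqp
  rot[14] = pqq$qqpqpqqppqqqpp
  rot[15] = qq$qqpqpqqppqqqppp
  rot[16] = q$qqpqpqqppqqqpppq
  rot[17] = $qqpqpqqppqqqpppqq
Sorted (with $ < everything):
  sorted[0] = $qqpqpqqppqqqpppqq
  sorted[1] = pppqq$qqpqpqqppqqq
  sorted[2] = ppqq$qqpqpqqppqqqp
  sorted[3] = ppqqqpppqq$qqpqpqq
  sorted[4] = pqpqqppqqqpppqq$qq
  sorted[5] = pqq$qqpqpqqppqqqpp
  sorted[6] = pqqppqqqpppqq$qqpq
  sorted[7] = pqqqpppqq$qqpqpqqp
  sorted[8] = q$qqpqpqqppqqqpppq
  sorted[9] = qpppqq$qqpqpqqppqq
  sorted[10] = qppqqqpppqq$qqpqpq
  sorted[11] = qpqpqqppqqqpppqq$q
  sorted[12] = qpqqppqqqpppqq$qqp
  sorted[13] = qq$qqpqpqqppqqqppp
  sorted[14] = qqpppqq$qqpqpqqppq
  sorted[15] = qqppqqqpppqq$qqpqp
  sorted[16] = qqpqpqqppqqqpppqq$
  sorted[17] = qqqpppqq$qqpqpqqpp
sorted[17] = qqqpppqq$qqpqpqqpp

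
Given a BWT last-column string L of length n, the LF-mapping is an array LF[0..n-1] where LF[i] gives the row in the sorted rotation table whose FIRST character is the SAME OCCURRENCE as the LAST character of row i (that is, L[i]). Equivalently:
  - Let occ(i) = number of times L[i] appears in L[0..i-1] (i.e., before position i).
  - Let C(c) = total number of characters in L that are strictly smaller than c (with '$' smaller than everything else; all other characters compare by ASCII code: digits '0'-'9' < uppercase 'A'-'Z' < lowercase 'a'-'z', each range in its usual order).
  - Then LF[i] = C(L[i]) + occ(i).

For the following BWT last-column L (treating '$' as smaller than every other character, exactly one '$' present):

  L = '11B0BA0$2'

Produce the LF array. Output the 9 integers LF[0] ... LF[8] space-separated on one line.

Answer: 3 4 7 1 8 6 2 0 5

Derivation:
Char counts: '$':1, '0':2, '1':2, '2':1, 'A':1, 'B':2
C (first-col start): C('$')=0, C('0')=1, C('1')=3, C('2')=5, C('A')=6, C('B')=7
L[0]='1': occ=0, LF[0]=C('1')+0=3+0=3
L[1]='1': occ=1, LF[1]=C('1')+1=3+1=4
L[2]='B': occ=0, LF[2]=C('B')+0=7+0=7
L[3]='0': occ=0, LF[3]=C('0')+0=1+0=1
L[4]='B': occ=1, LF[4]=C('B')+1=7+1=8
L[5]='A': occ=0, LF[5]=C('A')+0=6+0=6
L[6]='0': occ=1, LF[6]=C('0')+1=1+1=2
L[7]='$': occ=0, LF[7]=C('$')+0=0+0=0
L[8]='2': occ=0, LF[8]=C('2')+0=5+0=5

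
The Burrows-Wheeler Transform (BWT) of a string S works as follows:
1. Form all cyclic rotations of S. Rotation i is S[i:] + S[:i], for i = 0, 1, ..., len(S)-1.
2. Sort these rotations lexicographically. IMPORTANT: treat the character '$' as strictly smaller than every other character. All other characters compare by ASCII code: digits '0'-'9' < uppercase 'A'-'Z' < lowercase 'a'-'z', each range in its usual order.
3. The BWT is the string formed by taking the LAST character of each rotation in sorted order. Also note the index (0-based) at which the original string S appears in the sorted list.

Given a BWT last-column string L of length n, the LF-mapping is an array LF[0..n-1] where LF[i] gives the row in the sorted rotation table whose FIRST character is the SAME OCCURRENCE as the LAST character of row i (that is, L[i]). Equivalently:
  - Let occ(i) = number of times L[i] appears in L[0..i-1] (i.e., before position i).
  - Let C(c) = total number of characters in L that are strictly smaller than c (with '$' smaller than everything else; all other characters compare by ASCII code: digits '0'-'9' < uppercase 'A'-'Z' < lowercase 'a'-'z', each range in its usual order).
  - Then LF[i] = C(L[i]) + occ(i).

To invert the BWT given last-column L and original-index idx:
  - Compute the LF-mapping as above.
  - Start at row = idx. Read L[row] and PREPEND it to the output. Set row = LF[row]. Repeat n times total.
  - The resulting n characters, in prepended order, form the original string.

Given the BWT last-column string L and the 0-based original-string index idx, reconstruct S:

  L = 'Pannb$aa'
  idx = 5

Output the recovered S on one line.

Answer: bananaP$

Derivation:
LF mapping: 1 2 6 7 5 0 3 4
Walk LF starting at row 5, prepending L[row]:
  step 1: row=5, L[5]='$', prepend. Next row=LF[5]=0
  step 2: row=0, L[0]='P', prepend. Next row=LF[0]=1
  step 3: row=1, L[1]='a', prepend. Next row=LF[1]=2
  step 4: row=2, L[2]='n', prepend. Next row=LF[2]=6
  step 5: row=6, L[6]='a', prepend. Next row=LF[6]=3
  step 6: row=3, L[3]='n', prepend. Next row=LF[3]=7
  step 7: row=7, L[7]='a', prepend. Next row=LF[7]=4
  step 8: row=4, L[4]='b', prepend. Next row=LF[4]=5
Reversed output: bananaP$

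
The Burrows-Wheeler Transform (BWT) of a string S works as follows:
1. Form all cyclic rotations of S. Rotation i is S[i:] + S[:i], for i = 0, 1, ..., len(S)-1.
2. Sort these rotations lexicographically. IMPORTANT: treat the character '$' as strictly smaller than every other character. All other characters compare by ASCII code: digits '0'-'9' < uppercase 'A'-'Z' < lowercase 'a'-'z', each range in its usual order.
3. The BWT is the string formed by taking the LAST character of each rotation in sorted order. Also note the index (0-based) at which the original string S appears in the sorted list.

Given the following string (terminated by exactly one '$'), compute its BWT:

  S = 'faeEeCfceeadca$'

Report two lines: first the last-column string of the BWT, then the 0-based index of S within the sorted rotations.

All 15 rotations (rotation i = S[i:]+S[:i]):
  rot[0] = faeEeCfceeadca$
  rot[1] = aeEeCfceeadca$f
  rot[2] = eEeCfceeadca$fa
  rot[3] = EeCfceeadca$fae
  rot[4] = eCfceeadca$faeE
  rot[5] = Cfceeadca$faeEe
  rot[6] = fceeadca$faeEeC
  rot[7] = ceeadca$faeEeCf
  rot[8] = eeadca$faeEeCfc
  rot[9] = eadca$faeEeCfce
  rot[10] = adca$faeEeCfcee
  rot[11] = dca$faeEeCfceea
  rot[12] = ca$faeEeCfceead
  rot[13] = a$faeEeCfceeadc
  rot[14] = $faeEeCfceeadca
Sorted (with $ < everything):
  sorted[0] = $faeEeCfceeadca  (last char: 'a')
  sorted[1] = Cfceeadca$faeEe  (last char: 'e')
  sorted[2] = EeCfceeadca$fae  (last char: 'e')
  sorted[3] = a$faeEeCfceeadc  (last char: 'c')
  sorted[4] = adca$faeEeCfcee  (last char: 'e')
  sorted[5] = aeEeCfceeadca$f  (last char: 'f')
  sorted[6] = ca$faeEeCfceead  (last char: 'd')
  sorted[7] = ceeadca$faeEeCf  (last char: 'f')
  sorted[8] = dca$faeEeCfceea  (last char: 'a')
  sorted[9] = eCfceeadca$faeE  (last char: 'E')
  sorted[10] = eEeCfceeadca$fa  (last char: 'a')
  sorted[11] = eadca$faeEeCfce  (last char: 'e')
  sorted[12] = eeadca$faeEeCfc  (last char: 'c')
  sorted[13] = faeEeCfceeadca$  (last char: '$')
  sorted[14] = fceeadca$faeEeC  (last char: 'C')
Last column: aeecefdfaEaec$C
Original string S is at sorted index 13

Answer: aeecefdfaEaec$C
13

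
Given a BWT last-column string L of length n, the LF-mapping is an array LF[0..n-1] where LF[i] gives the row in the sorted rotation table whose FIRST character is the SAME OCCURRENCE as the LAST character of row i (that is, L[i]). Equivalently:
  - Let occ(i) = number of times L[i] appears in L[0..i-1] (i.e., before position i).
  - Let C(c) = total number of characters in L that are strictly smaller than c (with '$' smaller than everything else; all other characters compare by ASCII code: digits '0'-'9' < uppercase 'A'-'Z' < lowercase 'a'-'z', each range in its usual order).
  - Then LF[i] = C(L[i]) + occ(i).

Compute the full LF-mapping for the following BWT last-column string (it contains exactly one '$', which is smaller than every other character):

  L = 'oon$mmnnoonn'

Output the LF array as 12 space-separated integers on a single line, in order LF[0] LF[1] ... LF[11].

Char counts: '$':1, 'm':2, 'n':5, 'o':4
C (first-col start): C('$')=0, C('m')=1, C('n')=3, C('o')=8
L[0]='o': occ=0, LF[0]=C('o')+0=8+0=8
L[1]='o': occ=1, LF[1]=C('o')+1=8+1=9
L[2]='n': occ=0, LF[2]=C('n')+0=3+0=3
L[3]='$': occ=0, LF[3]=C('$')+0=0+0=0
L[4]='m': occ=0, LF[4]=C('m')+0=1+0=1
L[5]='m': occ=1, LF[5]=C('m')+1=1+1=2
L[6]='n': occ=1, LF[6]=C('n')+1=3+1=4
L[7]='n': occ=2, LF[7]=C('n')+2=3+2=5
L[8]='o': occ=2, LF[8]=C('o')+2=8+2=10
L[9]='o': occ=3, LF[9]=C('o')+3=8+3=11
L[10]='n': occ=3, LF[10]=C('n')+3=3+3=6
L[11]='n': occ=4, LF[11]=C('n')+4=3+4=7

Answer: 8 9 3 0 1 2 4 5 10 11 6 7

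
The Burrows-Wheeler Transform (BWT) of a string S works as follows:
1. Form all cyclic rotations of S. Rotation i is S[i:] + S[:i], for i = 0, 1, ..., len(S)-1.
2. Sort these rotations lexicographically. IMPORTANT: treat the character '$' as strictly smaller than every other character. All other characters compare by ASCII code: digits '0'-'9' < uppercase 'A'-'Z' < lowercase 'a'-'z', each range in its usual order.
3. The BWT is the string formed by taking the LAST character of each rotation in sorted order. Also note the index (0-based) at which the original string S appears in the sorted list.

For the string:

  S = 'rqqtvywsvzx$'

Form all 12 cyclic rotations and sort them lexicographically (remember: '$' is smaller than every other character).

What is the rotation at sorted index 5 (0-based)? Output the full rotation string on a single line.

All 12 rotations (rotation i = S[i:]+S[:i]):
  rot[0] = rqqtvywsvzx$
  rot[1] = qqtvywsvzx$r
  rot[2] = qtvywsvzx$rq
  rot[3] = tvywsvzx$rqq
  rot[4] = vywsvzx$rqqt
  rot[5] = ywsvzx$rqqtv
  rot[6] = wsvzx$rqqtvy
  rot[7] = svzx$rqqtvyw
  rot[8] = vzx$rqqtvyws
  rot[9] = zx$rqqtvywsv
  rot[10] = x$rqqtvywsvz
  rot[11] = $rqqtvywsvzx
Sorted (with $ < everything):
  sorted[0] = $rqqtvywsvzx
  sorted[1] = qqtvywsvzx$r
  sorted[2] = qtvywsvzx$rq
  sorted[3] = rqqtvywsvzx$
  sorted[4] = svzx$rqqtvyw
  sorted[5] = tvywsvzx$rqq
  sorted[6] = vywsvzx$rqqt
  sorted[7] = vzx$rqqtvyws
  sorted[8] = wsvzx$rqqtvy
  sorted[9] = x$rqqtvywsvz
  sorted[10] = ywsvzx$rqqtv
  sorted[11] = zx$rqqtvywsv
sorted[5] = tvywsvzx$rqq

Answer: tvywsvzx$rqq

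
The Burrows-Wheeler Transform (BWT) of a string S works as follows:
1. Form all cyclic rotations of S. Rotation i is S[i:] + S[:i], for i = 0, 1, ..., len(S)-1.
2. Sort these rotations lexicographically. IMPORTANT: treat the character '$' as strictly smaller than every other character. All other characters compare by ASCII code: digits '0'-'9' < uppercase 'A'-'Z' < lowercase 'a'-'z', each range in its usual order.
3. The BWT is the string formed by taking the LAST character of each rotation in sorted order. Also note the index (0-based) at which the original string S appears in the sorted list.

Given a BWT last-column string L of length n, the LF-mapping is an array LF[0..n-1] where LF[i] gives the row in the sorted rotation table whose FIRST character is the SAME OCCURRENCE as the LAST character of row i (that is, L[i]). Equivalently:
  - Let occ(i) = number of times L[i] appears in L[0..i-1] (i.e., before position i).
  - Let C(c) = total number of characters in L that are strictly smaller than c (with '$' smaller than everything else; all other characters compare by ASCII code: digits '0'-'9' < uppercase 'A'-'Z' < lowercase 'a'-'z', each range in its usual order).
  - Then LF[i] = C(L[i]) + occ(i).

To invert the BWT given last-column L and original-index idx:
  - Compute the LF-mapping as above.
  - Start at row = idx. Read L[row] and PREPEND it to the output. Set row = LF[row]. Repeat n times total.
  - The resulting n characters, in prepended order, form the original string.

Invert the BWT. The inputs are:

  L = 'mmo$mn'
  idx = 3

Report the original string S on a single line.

Answer: mnomm$

Derivation:
LF mapping: 1 2 5 0 3 4
Walk LF starting at row 3, prepending L[row]:
  step 1: row=3, L[3]='$', prepend. Next row=LF[3]=0
  step 2: row=0, L[0]='m', prepend. Next row=LF[0]=1
  step 3: row=1, L[1]='m', prepend. Next row=LF[1]=2
  step 4: row=2, L[2]='o', prepend. Next row=LF[2]=5
  step 5: row=5, L[5]='n', prepend. Next row=LF[5]=4
  step 6: row=4, L[4]='m', prepend. Next row=LF[4]=3
Reversed output: mnomm$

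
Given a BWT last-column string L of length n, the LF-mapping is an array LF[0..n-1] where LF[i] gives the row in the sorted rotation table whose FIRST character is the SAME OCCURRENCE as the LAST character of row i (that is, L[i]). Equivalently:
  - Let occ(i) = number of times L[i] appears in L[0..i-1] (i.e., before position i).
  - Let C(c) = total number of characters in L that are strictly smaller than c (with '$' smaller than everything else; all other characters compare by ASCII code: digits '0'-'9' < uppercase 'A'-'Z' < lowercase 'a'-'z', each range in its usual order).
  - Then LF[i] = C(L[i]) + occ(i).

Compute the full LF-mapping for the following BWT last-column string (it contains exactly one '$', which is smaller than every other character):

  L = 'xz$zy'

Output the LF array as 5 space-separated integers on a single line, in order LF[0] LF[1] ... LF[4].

Char counts: '$':1, 'x':1, 'y':1, 'z':2
C (first-col start): C('$')=0, C('x')=1, C('y')=2, C('z')=3
L[0]='x': occ=0, LF[0]=C('x')+0=1+0=1
L[1]='z': occ=0, LF[1]=C('z')+0=3+0=3
L[2]='$': occ=0, LF[2]=C('$')+0=0+0=0
L[3]='z': occ=1, LF[3]=C('z')+1=3+1=4
L[4]='y': occ=0, LF[4]=C('y')+0=2+0=2

Answer: 1 3 0 4 2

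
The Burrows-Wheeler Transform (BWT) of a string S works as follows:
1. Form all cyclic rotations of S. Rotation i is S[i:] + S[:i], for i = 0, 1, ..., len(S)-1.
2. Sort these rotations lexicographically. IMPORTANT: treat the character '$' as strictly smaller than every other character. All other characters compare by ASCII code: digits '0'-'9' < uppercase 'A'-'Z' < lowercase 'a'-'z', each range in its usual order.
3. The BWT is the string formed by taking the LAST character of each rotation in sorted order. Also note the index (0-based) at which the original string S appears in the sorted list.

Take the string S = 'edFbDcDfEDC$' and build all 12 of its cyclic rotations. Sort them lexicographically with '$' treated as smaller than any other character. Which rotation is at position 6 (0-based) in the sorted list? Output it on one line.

All 12 rotations (rotation i = S[i:]+S[:i]):
  rot[0] = edFbDcDfEDC$
  rot[1] = dFbDcDfEDC$e
  rot[2] = FbDcDfEDC$ed
  rot[3] = bDcDfEDC$edF
  rot[4] = DcDfEDC$edFb
  rot[5] = cDfEDC$edFbD
  rot[6] = DfEDC$edFbDc
  rot[7] = fEDC$edFbDcD
  rot[8] = EDC$edFbDcDf
  rot[9] = DC$edFbDcDfE
  rot[10] = C$edFbDcDfED
  rot[11] = $edFbDcDfEDC
Sorted (with $ < everything):
  sorted[0] = $edFbDcDfEDC
  sorted[1] = C$edFbDcDfED
  sorted[2] = DC$edFbDcDfE
  sorted[3] = DcDfEDC$edFb
  sorted[4] = DfEDC$edFbDc
  sorted[5] = EDC$edFbDcDf
  sorted[6] = FbDcDfEDC$ed
  sorted[7] = bDcDfEDC$edF
  sorted[8] = cDfEDC$edFbD
  sorted[9] = dFbDcDfEDC$e
  sorted[10] = edFbDcDfEDC$
  sorted[11] = fEDC$edFbDcD
sorted[6] = FbDcDfEDC$ed

Answer: FbDcDfEDC$ed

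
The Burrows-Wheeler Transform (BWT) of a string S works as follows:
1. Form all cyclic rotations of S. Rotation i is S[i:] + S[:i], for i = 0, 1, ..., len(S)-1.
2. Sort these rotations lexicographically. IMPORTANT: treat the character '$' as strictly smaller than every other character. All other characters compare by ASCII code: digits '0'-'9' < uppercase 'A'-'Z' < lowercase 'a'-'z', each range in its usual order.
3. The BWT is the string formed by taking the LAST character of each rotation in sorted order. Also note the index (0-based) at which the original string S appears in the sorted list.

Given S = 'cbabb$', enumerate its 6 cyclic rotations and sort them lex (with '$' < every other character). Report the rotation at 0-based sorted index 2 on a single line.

Answer: b$cbab

Derivation:
All 6 rotations (rotation i = S[i:]+S[:i]):
  rot[0] = cbabb$
  rot[1] = babb$c
  rot[2] = abb$cb
  rot[3] = bb$cba
  rot[4] = b$cbab
  rot[5] = $cbabb
Sorted (with $ < everything):
  sorted[0] = $cbabb
  sorted[1] = abb$cb
  sorted[2] = b$cbab
  sorted[3] = babb$c
  sorted[4] = bb$cba
  sorted[5] = cbabb$
sorted[2] = b$cbab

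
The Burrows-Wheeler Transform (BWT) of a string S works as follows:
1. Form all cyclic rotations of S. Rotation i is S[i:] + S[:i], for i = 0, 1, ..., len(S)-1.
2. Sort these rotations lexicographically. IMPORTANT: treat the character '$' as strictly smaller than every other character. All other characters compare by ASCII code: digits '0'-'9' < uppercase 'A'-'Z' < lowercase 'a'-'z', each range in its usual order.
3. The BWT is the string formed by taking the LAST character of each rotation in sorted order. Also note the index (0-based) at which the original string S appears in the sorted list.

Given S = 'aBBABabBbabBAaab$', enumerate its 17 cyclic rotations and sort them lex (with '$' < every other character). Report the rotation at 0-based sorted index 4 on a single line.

Answer: BAaab$aBBABabBbab

Derivation:
All 17 rotations (rotation i = S[i:]+S[:i]):
  rot[0] = aBBABabBbabBAaab$
  rot[1] = BBABabBbabBAaab$a
  rot[2] = BABabBbabBAaab$aB
  rot[3] = ABabBbabBAaab$aBB
  rot[4] = BabBbabBAaab$aBBA
  rot[5] = abBbabBAaab$aBBAB
  rot[6] = bBbabBAaab$aBBABa
  rot[7] = BbabBAaab$aBBABab
  rot[8] = babBAaab$aBBABabB
  rot[9] = abBAaab$aBBABabBb
  rot[10] = bBAaab$aBBABabBba
  rot[11] = BAaab$aBBABabBbab
  rot[12] = Aaab$aBBABabBbabB
  rot[13] = aab$aBBABabBbabBA
  rot[14] = ab$aBBABabBbabBAa
  rot[15] = b$aBBABabBbabBAaa
  rot[16] = $aBBABabBbabBAaab
Sorted (with $ < everything):
  sorted[0] = $aBBABabBbabBAaab
  sorted[1] = ABabBbabBAaab$aBB
  sorted[2] = Aaab$aBBABabBbabB
  sorted[3] = BABabBbabBAaab$aB
  sorted[4] = BAaab$aBBABabBbab
  sorted[5] = BBABabBbabBAaab$a
  sorted[6] = BabBbabBAaab$aBBA
  sorted[7] = BbabBAaab$aBBABab
  sorted[8] = aBBABabBbabBAaab$
  sorted[9] = aab$aBBABabBbabBA
  sorted[10] = ab$aBBABabBbabBAa
  sorted[11] = abBAaab$aBBABabBb
  sorted[12] = abBbabBAaab$aBBAB
  sorted[13] = b$aBBABabBbabBAaa
  sorted[14] = bBAaab$aBBABabBba
  sorted[15] = bBbabBAaab$aBBABa
  sorted[16] = babBAaab$aBBABabB
sorted[4] = BAaab$aBBABabBbab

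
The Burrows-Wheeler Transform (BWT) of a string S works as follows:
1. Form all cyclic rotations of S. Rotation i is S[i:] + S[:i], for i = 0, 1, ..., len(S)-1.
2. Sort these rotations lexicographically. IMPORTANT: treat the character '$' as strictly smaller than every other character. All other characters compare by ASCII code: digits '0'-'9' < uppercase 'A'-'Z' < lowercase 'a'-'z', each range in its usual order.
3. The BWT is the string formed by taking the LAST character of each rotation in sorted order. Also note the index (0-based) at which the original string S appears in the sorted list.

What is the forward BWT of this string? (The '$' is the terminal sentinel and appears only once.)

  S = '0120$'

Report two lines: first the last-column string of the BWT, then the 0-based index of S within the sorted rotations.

All 5 rotations (rotation i = S[i:]+S[:i]):
  rot[0] = 0120$
  rot[1] = 120$0
  rot[2] = 20$01
  rot[3] = 0$012
  rot[4] = $0120
Sorted (with $ < everything):
  sorted[0] = $0120  (last char: '0')
  sorted[1] = 0$012  (last char: '2')
  sorted[2] = 0120$  (last char: '$')
  sorted[3] = 120$0  (last char: '0')
  sorted[4] = 20$01  (last char: '1')
Last column: 02$01
Original string S is at sorted index 2

Answer: 02$01
2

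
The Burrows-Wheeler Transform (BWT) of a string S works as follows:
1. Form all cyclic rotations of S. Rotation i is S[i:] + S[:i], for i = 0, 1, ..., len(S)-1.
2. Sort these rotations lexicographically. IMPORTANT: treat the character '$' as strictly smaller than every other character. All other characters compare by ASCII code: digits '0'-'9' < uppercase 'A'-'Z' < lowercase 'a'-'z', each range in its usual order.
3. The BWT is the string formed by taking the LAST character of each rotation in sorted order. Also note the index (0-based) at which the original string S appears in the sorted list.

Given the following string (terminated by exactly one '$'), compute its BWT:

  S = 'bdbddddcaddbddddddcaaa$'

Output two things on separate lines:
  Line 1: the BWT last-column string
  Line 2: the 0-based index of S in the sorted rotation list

All 23 rotations (rotation i = S[i:]+S[:i]):
  rot[0] = bdbddddcaddbddddddcaaa$
  rot[1] = dbddddcaddbddddddcaaa$b
  rot[2] = bddddcaddbddddddcaaa$bd
  rot[3] = ddddcaddbddddddcaaa$bdb
  rot[4] = dddcaddbddddddcaaa$bdbd
  rot[5] = ddcaddbddddddcaaa$bdbdd
  rot[6] = dcaddbddddddcaaa$bdbddd
  rot[7] = caddbddddddcaaa$bdbdddd
  rot[8] = addbddddddcaaa$bdbddddc
  rot[9] = ddbddddddcaaa$bdbddddca
  rot[10] = dbddddddcaaa$bdbddddcad
  rot[11] = bddddddcaaa$bdbddddcadd
  rot[12] = ddddddcaaa$bdbddddcaddb
  rot[13] = dddddcaaa$bdbddddcaddbd
  rot[14] = ddddcaaa$bdbddddcaddbdd
  rot[15] = dddcaaa$bdbddddcaddbddd
  rot[16] = ddcaaa$bdbddddcaddbdddd
  rot[17] = dcaaa$bdbddddcaddbddddd
  rot[18] = caaa$bdbddddcaddbdddddd
  rot[19] = aaa$bdbddddcaddbddddddc
  rot[20] = aa$bdbddddcaddbddddddca
  rot[21] = a$bdbddddcaddbddddddcaa
  rot[22] = $bdbddddcaddbddddddcaaa
Sorted (with $ < everything):
  sorted[0] = $bdbddddcaddbddddddcaaa  (last char: 'a')
  sorted[1] = a$bdbddddcaddbddddddcaa  (last char: 'a')
  sorted[2] = aa$bdbddddcaddbddddddca  (last char: 'a')
  sorted[3] = aaa$bdbddddcaddbddddddc  (last char: 'c')
  sorted[4] = addbddddddcaaa$bdbddddc  (last char: 'c')
  sorted[5] = bdbddddcaddbddddddcaaa$  (last char: '$')
  sorted[6] = bddddcaddbddddddcaaa$bd  (last char: 'd')
  sorted[7] = bddddddcaaa$bdbddddcadd  (last char: 'd')
  sorted[8] = caaa$bdbddddcaddbdddddd  (last char: 'd')
  sorted[9] = caddbddddddcaaa$bdbdddd  (last char: 'd')
  sorted[10] = dbddddcaddbddddddcaaa$b  (last char: 'b')
  sorted[11] = dbddddddcaaa$bdbddddcad  (last char: 'd')
  sorted[12] = dcaaa$bdbddddcaddbddddd  (last char: 'd')
  sorted[13] = dcaddbddddddcaaa$bdbddd  (last char: 'd')
  sorted[14] = ddbddddddcaaa$bdbddddca  (last char: 'a')
  sorted[15] = ddcaaa$bdbddddcaddbdddd  (last char: 'd')
  sorted[16] = ddcaddbddddddcaaa$bdbdd  (last char: 'd')
  sorted[17] = dddcaaa$bdbddddcaddbddd  (last char: 'd')
  sorted[18] = dddcaddbddddddcaaa$bdbd  (last char: 'd')
  sorted[19] = ddddcaaa$bdbddddcaddbdd  (last char: 'd')
  sorted[20] = ddddcaddbddddddcaaa$bdb  (last char: 'b')
  sorted[21] = dddddcaaa$bdbddddcaddbd  (last char: 'd')
  sorted[22] = ddddddcaaa$bdbddddcaddb  (last char: 'b')
Last column: aaacc$ddddbdddadddddbdb
Original string S is at sorted index 5

Answer: aaacc$ddddbdddadddddbdb
5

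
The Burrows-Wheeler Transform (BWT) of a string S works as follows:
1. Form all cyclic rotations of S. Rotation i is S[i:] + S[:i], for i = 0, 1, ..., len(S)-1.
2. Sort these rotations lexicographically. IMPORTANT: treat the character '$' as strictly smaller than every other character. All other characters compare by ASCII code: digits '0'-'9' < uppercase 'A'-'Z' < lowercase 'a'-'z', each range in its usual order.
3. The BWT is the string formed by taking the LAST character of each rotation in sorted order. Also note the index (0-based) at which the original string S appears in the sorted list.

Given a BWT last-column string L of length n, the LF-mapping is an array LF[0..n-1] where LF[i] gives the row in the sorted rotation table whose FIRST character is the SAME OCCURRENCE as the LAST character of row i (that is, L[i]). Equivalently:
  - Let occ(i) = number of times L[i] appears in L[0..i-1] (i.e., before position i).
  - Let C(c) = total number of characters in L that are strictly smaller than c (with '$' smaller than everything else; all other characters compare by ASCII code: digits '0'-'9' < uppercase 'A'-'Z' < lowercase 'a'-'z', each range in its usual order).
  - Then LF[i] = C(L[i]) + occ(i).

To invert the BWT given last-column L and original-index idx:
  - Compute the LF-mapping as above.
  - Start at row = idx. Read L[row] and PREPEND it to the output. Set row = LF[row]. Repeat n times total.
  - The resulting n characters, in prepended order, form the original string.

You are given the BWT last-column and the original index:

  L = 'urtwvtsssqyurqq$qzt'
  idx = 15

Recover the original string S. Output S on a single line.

Answer: vqwqutrqsssrtzytqu$

Derivation:
LF mapping: 13 5 10 16 15 11 7 8 9 1 17 14 6 2 3 0 4 18 12
Walk LF starting at row 15, prepending L[row]:
  step 1: row=15, L[15]='$', prepend. Next row=LF[15]=0
  step 2: row=0, L[0]='u', prepend. Next row=LF[0]=13
  step 3: row=13, L[13]='q', prepend. Next row=LF[13]=2
  step 4: row=2, L[2]='t', prepend. Next row=LF[2]=10
  step 5: row=10, L[10]='y', prepend. Next row=LF[10]=17
  step 6: row=17, L[17]='z', prepend. Next row=LF[17]=18
  step 7: row=18, L[18]='t', prepend. Next row=LF[18]=12
  step 8: row=12, L[12]='r', prepend. Next row=LF[12]=6
  step 9: row=6, L[6]='s', prepend. Next row=LF[6]=7
  step 10: row=7, L[7]='s', prepend. Next row=LF[7]=8
  step 11: row=8, L[8]='s', prepend. Next row=LF[8]=9
  step 12: row=9, L[9]='q', prepend. Next row=LF[9]=1
  step 13: row=1, L[1]='r', prepend. Next row=LF[1]=5
  step 14: row=5, L[5]='t', prepend. Next row=LF[5]=11
  step 15: row=11, L[11]='u', prepend. Next row=LF[11]=14
  step 16: row=14, L[14]='q', prepend. Next row=LF[14]=3
  step 17: row=3, L[3]='w', prepend. Next row=LF[3]=16
  step 18: row=16, L[16]='q', prepend. Next row=LF[16]=4
  step 19: row=4, L[4]='v', prepend. Next row=LF[4]=15
Reversed output: vqwqutrqsssrtzytqu$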